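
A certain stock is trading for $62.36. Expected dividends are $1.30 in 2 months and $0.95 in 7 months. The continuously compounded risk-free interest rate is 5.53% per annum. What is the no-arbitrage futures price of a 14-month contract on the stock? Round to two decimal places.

$64.16

PV(dividends) I = 1.30·e^(−0.0553·2/12) + 0.95·e^(−0.0553·7/12)
I = 1.2881 + 0.9198 = 2.2079
F = (S − I)·e^(rT) = (62.36 − 2.2079) · e^(0.0553·14/12)
= 60.1521 · e^0.064517 = 60.1521 × 1.066644 = $64.16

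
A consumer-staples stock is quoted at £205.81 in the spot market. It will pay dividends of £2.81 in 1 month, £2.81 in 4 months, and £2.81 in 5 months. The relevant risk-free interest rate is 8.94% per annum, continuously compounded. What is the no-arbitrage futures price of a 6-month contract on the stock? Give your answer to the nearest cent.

PV(dividends) I = 2.81·e^(−0.0894·1/12) + 2.81·e^(−0.0894·4/12) + 2.81·e^(−0.0894·5/12)
I = 2.7891 + 2.7275 + 2.7073 = 8.2239
F = (S − I)·e^(rT) = (205.81 − 8.2239) · e^(0.0894·6/12)
= 197.5861 · e^0.044700 = 197.5861 × 1.045714 = £206.62

£206.62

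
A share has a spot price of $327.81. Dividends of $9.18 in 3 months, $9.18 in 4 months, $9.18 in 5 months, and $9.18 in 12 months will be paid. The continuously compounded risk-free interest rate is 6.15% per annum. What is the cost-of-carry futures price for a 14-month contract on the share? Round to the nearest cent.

PV(dividends) I = 9.18·e^(−0.0615·3/12) + 9.18·e^(−0.0615·4/12) + 9.18·e^(−0.0615·5/12) + 9.18·e^(−0.0615·12/12)
I = 9.0399 + 8.9937 + 8.9478 + 8.6324 = 35.6138
F = (S − I)·e^(rT) = (327.81 − 35.6138) · e^(0.0615·14/12)
= 292.1962 · e^0.071750 = 292.1962 × 1.074387 = $313.93

$313.93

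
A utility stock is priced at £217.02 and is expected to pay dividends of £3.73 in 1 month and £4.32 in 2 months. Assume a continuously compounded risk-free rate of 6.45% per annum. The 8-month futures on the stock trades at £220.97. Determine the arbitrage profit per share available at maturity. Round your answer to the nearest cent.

£2.75 per share

PV(dividends) I = 3.73·e^(−0.0645·1/12) + 4.32·e^(−0.0645·2/12) = 7.9838
Fair futures F* = (S − I)·e^(rT) = (217.02 − 7.9838)·e^0.043000 = 209.0362 × 1.043938 = 218.2208
Market £220.97 > fair 218.2208: forward overpriced → cash-and-carry (borrow at r, buy the stock and collect the dividends, short the forward).
Profit at T = |F_mkt − F*| = |220.97 − 218.2208| = £2.75 per share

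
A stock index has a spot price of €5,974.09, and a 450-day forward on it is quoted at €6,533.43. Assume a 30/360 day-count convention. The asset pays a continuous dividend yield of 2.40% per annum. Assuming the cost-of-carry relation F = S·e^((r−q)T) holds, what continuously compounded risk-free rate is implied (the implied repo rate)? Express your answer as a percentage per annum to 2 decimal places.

9.56%

From F = S·e^((r−q)T): (r − q) = ln(F/S)/T
ln(6533.43/5974.09) = ln(1.093628) = 0.089501
(r − q) = 0.089501 / (450/360) = 0.071601
r = ln(F/S)/T + q = 0.071601 + 0.0240 = 0.095601
r = 9.56%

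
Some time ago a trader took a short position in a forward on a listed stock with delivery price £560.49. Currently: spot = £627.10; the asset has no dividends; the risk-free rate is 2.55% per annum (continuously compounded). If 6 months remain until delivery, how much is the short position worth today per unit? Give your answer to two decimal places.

-£73.71

Current fair forward for the remaining 6 months: F = S·e^(r·T), r = 0.0255
F = 627.10 · e^(0.0255 × 6/12) = 627.10 × 1.012832 = 635.1469
Value of long forward = (F − K)·e^(−rT) = (635.1469 − 560.49) · e^(−0.0255·6/12)
= 74.6569 × 0.987331 = 73.71
Short position value = −(long value) = -£73.71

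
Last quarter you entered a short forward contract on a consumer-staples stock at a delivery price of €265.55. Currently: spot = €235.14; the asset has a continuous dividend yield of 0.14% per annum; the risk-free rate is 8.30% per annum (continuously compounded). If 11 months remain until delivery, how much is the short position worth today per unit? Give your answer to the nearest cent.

Current fair forward for the remaining 11 months: F = S·e^((r − q)·T), (r − q) = 0.0830 − 0.0014 = 0.0816
F = 235.14 · e^(0.0816 × 11/12) = 235.14 × 1.077669 = 253.4031
Value of long forward = (F − K)·e^(−rT) = (253.4031 − 265.55) · e^(−0.0830·11/12)
= -12.1469 × 0.926739 = -11.26
Short position value = −(long value) = €11.26

€11.26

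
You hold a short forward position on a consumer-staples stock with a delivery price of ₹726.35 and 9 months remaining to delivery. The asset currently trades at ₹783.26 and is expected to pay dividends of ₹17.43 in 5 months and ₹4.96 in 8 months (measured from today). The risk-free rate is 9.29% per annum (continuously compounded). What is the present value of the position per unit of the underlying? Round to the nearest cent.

-₹84.37

PV(remaining dividends) I = 17.43·e^(−0.0929·5/12) + 4.96·e^(−0.0929·8/12) = 21.4303
Current forward F = (S − I)·e^(rT) = (783.26 − 21.4303)·e^(0.0929·9/12) = 761.8297 × 1.072160 = 816.8033
Value (long) = (F − K)·e^(−rT) = (816.8033 − 726.35) × 0.932697 = 84.3655
Short position value = −(long value) = -₹84.37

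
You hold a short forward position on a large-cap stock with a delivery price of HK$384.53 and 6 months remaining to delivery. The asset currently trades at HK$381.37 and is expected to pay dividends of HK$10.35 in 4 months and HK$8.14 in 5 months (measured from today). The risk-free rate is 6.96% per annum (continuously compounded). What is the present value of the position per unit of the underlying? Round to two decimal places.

HK$8.03

PV(remaining dividends) I = 10.35·e^(−0.0696·4/12) + 8.14·e^(−0.0696·5/12) = 18.0200
Current forward F = (S − I)·e^(rT) = (381.37 − 18.0200)·e^(0.0696·6/12) = 363.3500 × 1.035413 = 376.2173
Value (long) = (F − K)·e^(−rT) = (376.2173 − 384.53) × 0.965799 = -8.0284
Short position value = −(long value) = HK$8.03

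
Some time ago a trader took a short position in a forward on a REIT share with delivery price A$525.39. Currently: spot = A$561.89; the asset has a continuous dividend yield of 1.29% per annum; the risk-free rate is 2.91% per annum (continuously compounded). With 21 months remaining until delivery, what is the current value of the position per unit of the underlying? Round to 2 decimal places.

-A$50.04

Current fair forward for the remaining 21 months: F = S·e^((r − q)·T), (r − q) = 0.0291 − 0.0129 = 0.0162
F = 561.89 · e^(0.0162 × 21/12) = 561.89 × 1.028756 = 578.0477
Value of long forward = (F − K)·e^(−rT) = (578.0477 − 525.39) · e^(−0.0291·21/12)
= 52.6577 × 0.950350 = 50.04
Short position value = −(long value) = -A$50.04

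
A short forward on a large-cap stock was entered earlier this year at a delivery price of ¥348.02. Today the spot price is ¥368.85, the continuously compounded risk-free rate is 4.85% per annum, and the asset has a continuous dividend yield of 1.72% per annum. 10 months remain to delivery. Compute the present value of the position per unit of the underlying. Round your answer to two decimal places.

Current fair forward for the remaining 10 months: F = S·e^((r − q)·T), (r − q) = 0.0485 − 0.0172 = 0.0313
F = 368.85 · e^(0.0313 × 10/12) = 368.85 × 1.026426 = 378.5972
Value of long forward = (F − K)·e^(−rT) = (378.5972 − 348.02) · e^(−0.0485·10/12)
= 30.5772 × 0.960389 = 29.37
Short position value = −(long value) = -¥29.37

-¥29.37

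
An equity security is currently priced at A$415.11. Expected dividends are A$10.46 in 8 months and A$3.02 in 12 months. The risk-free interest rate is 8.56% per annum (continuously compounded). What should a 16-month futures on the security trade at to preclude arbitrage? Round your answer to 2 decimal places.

PV(dividends) I = 10.46·e^(−0.0856·8/12) + 3.02·e^(−0.0856·12/12)
I = 9.8798 + 2.7722 = 12.6520
F = (S − I)·e^(rT) = (415.11 − 12.6520) · e^(0.0856·16/12)
= 402.4580 · e^0.114133 = 402.4580 × 1.120901 = A$451.12

A$451.12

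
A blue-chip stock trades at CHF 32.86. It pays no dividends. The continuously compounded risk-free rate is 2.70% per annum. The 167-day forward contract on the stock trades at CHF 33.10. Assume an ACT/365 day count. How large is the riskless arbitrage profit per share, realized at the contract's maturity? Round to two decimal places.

CHF 0.17 per share

Fair forward: F* = S·e^(carry·T), with carry = r = 0.0270
F* = 32.86 · e^(0.0270 × 167/365) = 32.86 · e^0.012353 = 32.86 × 1.012430 = CHF 33.2684
Market CHF 33.10 < fair CHF 33.2684: forward underpriced → reverse cash-and-carry (short spot, go long the forward).
At maturity, profit = |F_mkt − F*| = |33.10 − 33.2684| = CHF 0.17 per share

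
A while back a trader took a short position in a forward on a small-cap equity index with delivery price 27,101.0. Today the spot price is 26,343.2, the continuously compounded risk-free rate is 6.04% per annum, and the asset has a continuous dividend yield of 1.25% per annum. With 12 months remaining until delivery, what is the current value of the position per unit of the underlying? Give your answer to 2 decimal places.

Current fair forward for the remaining 12 months: F = S·e^((r − q)·T), (r − q) = 0.0604 − 0.0125 = 0.0479
F = 26343.2 · e^(0.0479 × 12/12) = 26343.2 × 1.04906574 = 27635.7486
Value of long forward = (F − K)·e^(−rT) = (27635.7486 − 27101.0) · e^(−0.0604·12/12)
= 534.7486 × 0.94138790 = 503.41
Short position value = −(long value) = -503.41

-503.41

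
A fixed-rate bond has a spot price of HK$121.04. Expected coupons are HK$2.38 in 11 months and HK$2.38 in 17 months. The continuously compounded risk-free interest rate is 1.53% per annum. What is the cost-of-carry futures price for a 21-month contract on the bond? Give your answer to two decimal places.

PV(coupons) I = 2.38·e^(−0.0153·11/12) + 2.38·e^(−0.0153·17/12)
I = 2.3469 + 2.3290 = 4.6759
F = (S − I)·e^(rT) = (121.04 − 4.6759) · e^(0.0153·21/12)
= 116.3641 · e^0.026775 = 116.3641 × 1.027137 = HK$119.52

HK$119.52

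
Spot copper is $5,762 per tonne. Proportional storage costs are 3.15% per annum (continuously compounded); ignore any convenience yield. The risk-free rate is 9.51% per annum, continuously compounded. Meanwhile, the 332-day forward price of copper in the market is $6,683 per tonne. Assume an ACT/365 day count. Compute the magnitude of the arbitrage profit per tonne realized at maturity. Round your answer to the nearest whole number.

Fair forward: F* = S·e^(carry·T), with carry = (r + u) = 0.0951 + 0.0315 = 0.1266
F* = 5762 · e^(0.1266 × 332/365) = 5762 · e^0.115154 = 5762 × 1.122046 = $6465.2291
Market $6683 > fair $6465.2291: forward overpriced → cash-and-carry (buy spot, short the forward).
At maturity, profit = |F_mkt − F*| = |6683 − 6465.2291| = $218 per tonne

$218 per tonne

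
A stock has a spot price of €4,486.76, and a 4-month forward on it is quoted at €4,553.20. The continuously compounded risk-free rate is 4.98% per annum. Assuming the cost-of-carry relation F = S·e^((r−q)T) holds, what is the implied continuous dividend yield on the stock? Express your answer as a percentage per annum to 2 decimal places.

From F = S·e^((r−q)T): (r − q) = ln(F/S)/T
ln(4553.20/4486.76) = ln(1.014808) = 0.014699
(r − q) = 0.014699 / (4/12) = 0.044097
q = r − ln(F/S)/T = 0.0498 − 0.044097 = 0.005703
q = 0.57%

0.57%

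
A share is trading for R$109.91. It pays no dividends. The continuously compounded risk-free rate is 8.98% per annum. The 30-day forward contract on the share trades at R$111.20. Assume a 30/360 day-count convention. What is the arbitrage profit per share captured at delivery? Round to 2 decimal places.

Fair forward: F* = S·e^(carry·T), with carry = r = 0.0898
F* = 109.91 · e^(0.0898 × 30/360) = 109.91 · e^0.007483 = 109.91 × 1.007511 = R$110.7355
Market R$111.20 > fair R$110.7355: forward overpriced → cash-and-carry (buy spot, short the forward).
At maturity, profit = |F_mkt − F*| = |111.20 − 110.7355| = R$0.46 per share

R$0.46 per share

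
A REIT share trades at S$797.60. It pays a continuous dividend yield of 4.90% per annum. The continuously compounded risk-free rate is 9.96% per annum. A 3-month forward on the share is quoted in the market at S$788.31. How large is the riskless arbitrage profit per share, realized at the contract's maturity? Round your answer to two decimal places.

S$19.44 per share

Fair forward: F* = S·e^(carry·T), with carry = (r − q) = 0.0996 − 0.0490 = 0.0506
F* = 797.60 · e^(0.0506 × 3/12) = 797.60 · e^0.012650 = 797.60 × 1.012730 = S$807.7534
Market S$788.31 < fair S$807.7534: forward underpriced → reverse cash-and-carry (short spot, go long the forward).
At maturity, profit = |F_mkt − F*| = |788.31 − 807.7534| = S$19.44 per share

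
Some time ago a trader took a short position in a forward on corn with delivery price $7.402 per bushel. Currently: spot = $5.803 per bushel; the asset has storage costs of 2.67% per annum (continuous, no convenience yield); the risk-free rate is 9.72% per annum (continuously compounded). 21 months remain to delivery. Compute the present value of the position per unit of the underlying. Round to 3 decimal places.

Current fair forward for the remaining 21 months: F = S·e^((r + u)·T), (r + u) = 0.0972 + 0.0267 = 0.1239
F = 5.803 · e^(0.1239 × 21/12) = 5.803 × 1.242127 = 7.2081
Value of long forward = (F − K)·e^(−rT) = (7.2081 − 7.402) · e^(−0.0972·21/12)
= -0.1939 × 0.843580 = -0.164
Short position value = −(long value) = $0.164

$0.164 per bushel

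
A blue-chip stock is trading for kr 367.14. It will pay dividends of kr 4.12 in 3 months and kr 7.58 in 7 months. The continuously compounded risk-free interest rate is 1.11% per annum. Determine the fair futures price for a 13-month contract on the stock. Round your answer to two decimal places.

kr 359.80

PV(dividends) I = 4.12·e^(−0.0111·3/12) + 7.58·e^(−0.0111·7/12)
I = 4.1086 + 7.5311 = 11.6397
F = (S − I)·e^(rT) = (367.14 − 11.6397) · e^(0.0111·13/12)
= 355.5003 · e^0.012025 = 355.5003 × 1.012098 = kr 359.80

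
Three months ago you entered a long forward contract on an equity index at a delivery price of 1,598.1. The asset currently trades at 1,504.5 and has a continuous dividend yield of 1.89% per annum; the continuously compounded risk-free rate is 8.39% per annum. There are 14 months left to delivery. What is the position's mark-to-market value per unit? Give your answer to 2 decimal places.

Current fair forward for the remaining 14 months: F = S·e^((r − q)·T), (r − q) = 0.0839 − 0.0189 = 0.0650
F = 1504.5 · e^(0.0650 × 14/12) = 1504.5 × 1.07878276 = 1623.0287
Value of long forward = (F − K)·e^(−rT) = (1623.0287 − 1598.1) · e^(−0.0839·14/12)
= 24.9287 × 0.90675469 = 22.60

22.60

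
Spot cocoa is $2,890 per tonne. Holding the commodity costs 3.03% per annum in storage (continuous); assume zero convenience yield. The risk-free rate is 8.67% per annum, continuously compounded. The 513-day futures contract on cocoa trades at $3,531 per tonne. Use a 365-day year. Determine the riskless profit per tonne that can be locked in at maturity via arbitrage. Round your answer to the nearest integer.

$124 per tonne

Fair futures: F* = S·e^(carry·T), with carry = (r + u) = 0.0867 + 0.0303 = 0.1170
F* = 2890 · e^(0.1170 × 513/365) = 2890 · e^0.164441 = 2890 × 1.178734 = $3406.5413
Market $3531 > fair $3406.5413: forward overpriced → cash-and-carry (buy spot, short the forward).
At maturity, profit = |F_mkt − F*| = |3531 − 3406.5413| = $124 per tonne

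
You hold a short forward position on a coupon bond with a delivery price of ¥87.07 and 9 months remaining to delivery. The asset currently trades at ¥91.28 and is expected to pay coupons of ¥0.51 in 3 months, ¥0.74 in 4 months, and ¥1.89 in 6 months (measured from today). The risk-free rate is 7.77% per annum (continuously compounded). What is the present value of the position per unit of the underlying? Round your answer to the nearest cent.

PV(remaining coupons) I = 0.51·e^(−0.0777·3/12) + 0.74·e^(−0.0777·4/12) + 1.89·e^(−0.0777·6/12) = 3.0393
Current forward F = (S − I)·e^(rT) = (91.28 − 3.0393)·e^(0.0777·9/12) = 88.2407 × 1.060006 = 93.5357
Value (long) = (F − K)·e^(−rT) = (93.5357 − 87.07) × 0.943390 = 6.0997
Short position value = −(long value) = -¥6.10

-¥6.10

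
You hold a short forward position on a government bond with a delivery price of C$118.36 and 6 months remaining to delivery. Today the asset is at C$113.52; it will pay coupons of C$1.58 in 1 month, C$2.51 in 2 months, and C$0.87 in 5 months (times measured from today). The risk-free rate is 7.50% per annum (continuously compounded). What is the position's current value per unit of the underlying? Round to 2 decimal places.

PV(remaining coupons) I = 1.58·e^(−0.0750·1/12) + 2.51·e^(−0.0750·2/12) + 0.87·e^(−0.0750·5/12) = 4.8922
Current forward F = (S − I)·e^(rT) = (113.52 − 4.8922)·e^(0.0750·6/12) = 108.6278 × 1.038212 = 112.7787
Value (long) = (F − K)·e^(−rT) = (112.7787 − 118.36) × 0.963194 = -5.3759
Short position value = −(long value) = C$5.38

C$5.38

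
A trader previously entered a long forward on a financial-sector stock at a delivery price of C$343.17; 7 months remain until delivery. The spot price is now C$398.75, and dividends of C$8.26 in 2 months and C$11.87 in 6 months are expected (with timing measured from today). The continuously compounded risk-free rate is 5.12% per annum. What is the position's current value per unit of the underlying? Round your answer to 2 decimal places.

PV(remaining dividends) I = 8.26·e^(−0.0512·2/12) + 11.87·e^(−0.0512·6/12) = 19.7598
Current forward F = (S − I)·e^(rT) = (398.75 − 19.7598)·e^(0.0512·7/12) = 378.9902 × 1.030317 = 390.4800
Value (long) = (F − K)·e^(−rT) = (390.4800 − 343.17) × 0.970575 = 45.9179
Value = C$45.92

C$45.92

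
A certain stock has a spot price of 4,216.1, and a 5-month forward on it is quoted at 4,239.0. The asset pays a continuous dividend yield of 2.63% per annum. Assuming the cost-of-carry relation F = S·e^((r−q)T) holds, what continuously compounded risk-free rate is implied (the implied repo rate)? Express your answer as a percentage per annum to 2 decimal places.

From F = S·e^((r−q)T): (r − q) = ln(F/S)/T
ln(4239.0/4216.1) = ln(1.005432) = 0.005417
(r − q) = 0.005417 / (5/12) = 0.013001
r = ln(F/S)/T + q = 0.013001 + 0.0263 = 0.039301
r = 3.93%

3.93%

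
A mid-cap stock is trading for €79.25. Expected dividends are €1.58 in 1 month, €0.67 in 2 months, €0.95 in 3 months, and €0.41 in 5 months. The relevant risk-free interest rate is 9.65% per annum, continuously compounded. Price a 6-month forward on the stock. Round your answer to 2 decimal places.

€79.44

PV(dividends) I = 1.58·e^(−0.0965·1/12) + 0.67·e^(−0.0965·2/12) + 0.95·e^(−0.0965·3/12) + 0.41·e^(−0.0965·5/12)
I = 1.5673 + 0.6593 + 0.9274 + 0.3938 = 3.5478
F = (S − I)·e^(rT) = (79.25 − 3.5478) · e^(0.0965·6/12)
= 75.7022 · e^0.048250 = 75.7022 × 1.049433 = €79.44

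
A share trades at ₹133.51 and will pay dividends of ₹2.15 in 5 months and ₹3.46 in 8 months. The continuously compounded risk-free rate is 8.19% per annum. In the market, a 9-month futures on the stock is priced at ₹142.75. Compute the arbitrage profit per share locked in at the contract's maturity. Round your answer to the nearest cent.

₹6.48 per share

PV(dividends) I = 2.15·e^(−0.0819·5/12) + 3.46·e^(−0.0819·8/12) = 5.3540
Fair futures F* = (S − I)·e^(rT) = (133.51 − 5.3540)·e^0.061425 = 128.1560 × 1.063351 = 136.2748
Market ₹142.75 > fair 136.2748: forward overpriced → cash-and-carry (borrow at r, buy the stock and collect the dividends, short the forward).
Profit at T = |F_mkt − F*| = |142.75 − 136.2748| = ₹6.48 per share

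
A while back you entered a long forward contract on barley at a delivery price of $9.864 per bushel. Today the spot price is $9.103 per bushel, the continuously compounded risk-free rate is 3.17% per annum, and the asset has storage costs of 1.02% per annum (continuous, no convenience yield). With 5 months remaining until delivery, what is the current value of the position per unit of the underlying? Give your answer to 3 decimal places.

Current fair forward for the remaining 5 months: F = S·e^((r + u)·T), (r + u) = 0.0317 + 0.0102 = 0.0419
F = 9.103 · e^(0.0419 × 5/12) = 9.103 × 1.017612 = 9.2633
Value of long forward = (F − K)·e^(−rT) = (9.2633 − 9.864) · e^(−0.0317·5/12)
= -0.6007 × 0.986879 = -0.593

-$0.593 per bushel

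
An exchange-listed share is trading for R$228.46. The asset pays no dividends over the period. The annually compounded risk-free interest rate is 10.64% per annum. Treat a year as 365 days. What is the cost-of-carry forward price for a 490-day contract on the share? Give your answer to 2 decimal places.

F = S · (1+r)^T
= 228.46 × 1.145383
F = R$261.67

R$261.67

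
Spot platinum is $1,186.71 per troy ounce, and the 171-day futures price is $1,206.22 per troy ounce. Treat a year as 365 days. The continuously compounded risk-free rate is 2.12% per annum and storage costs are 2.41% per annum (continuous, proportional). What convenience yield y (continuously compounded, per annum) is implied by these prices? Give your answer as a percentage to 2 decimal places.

F = S·e^((r+u−y)T) ⇒ (r+u−y) = ln(F/S)/T
ln(1206.22/1186.71) = 0.016307; /T ⇒ 0.034807
y = r + u − ln(F/S)/T = 0.0212 + 0.0241 − 0.034807 = 0.010493
y = 1.05%

1.05%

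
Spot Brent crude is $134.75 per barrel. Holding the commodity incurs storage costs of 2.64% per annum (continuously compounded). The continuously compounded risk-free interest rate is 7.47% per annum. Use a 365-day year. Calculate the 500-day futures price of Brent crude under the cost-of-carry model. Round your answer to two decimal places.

$154.77 per barrel

Net carry = r + u − y = 0.0747 + 0.0264 − 0.0000 = 0.1011
F = S·e^((r+u−y)T) = 134.75 · e^(0.1011 × 500/365) = 134.75 · e^0.138493
= 134.75 × 1.148542 = $154.77 per barrel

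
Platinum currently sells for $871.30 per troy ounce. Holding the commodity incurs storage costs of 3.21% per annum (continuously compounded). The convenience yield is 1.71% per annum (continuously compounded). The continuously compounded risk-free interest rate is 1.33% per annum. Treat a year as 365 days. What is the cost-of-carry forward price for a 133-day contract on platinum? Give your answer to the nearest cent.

$880.33 per troy ounce

Net carry = r + u − y = 0.0133 + 0.0321 − 0.0171 = 0.0283
F = S·e^((r+u−y)T) = 871.30 · e^(0.0283 × 133/365) = 871.30 · e^0.010312
= 871.30 × 1.010365 = $880.33 per troy ounce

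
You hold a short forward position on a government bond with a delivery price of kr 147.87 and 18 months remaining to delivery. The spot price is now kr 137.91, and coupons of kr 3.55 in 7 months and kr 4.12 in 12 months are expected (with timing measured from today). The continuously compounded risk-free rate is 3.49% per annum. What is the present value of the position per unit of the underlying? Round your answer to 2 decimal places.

kr 9.88

PV(remaining coupons) I = 3.55·e^(−0.0349·7/12) + 4.12·e^(−0.0349·12/12) = 7.4572
Current forward F = (S − I)·e^(rT) = (137.91 − 7.4572)·e^(0.0349·18/12) = 130.4528 × 1.053744 = 137.4639
Value (long) = (F − K)·e^(−rT) = (137.4639 − 147.87) × 0.948997 = -9.8754
Short position value = −(long value) = kr 9.88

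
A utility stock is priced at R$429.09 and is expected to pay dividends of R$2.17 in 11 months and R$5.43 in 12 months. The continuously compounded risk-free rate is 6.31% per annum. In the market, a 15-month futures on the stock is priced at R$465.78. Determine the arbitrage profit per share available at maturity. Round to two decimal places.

PV(dividends) I = 2.17·e^(−0.0631·11/12) + 5.43·e^(−0.0631·12/12) = 7.1460
Fair futures F* = (S − I)·e^(rT) = (429.09 − 7.1460)·e^0.078875 = 421.9440 × 1.082069 = 456.5725
Market R$465.78 > fair 456.5725: forward overpriced → cash-and-carry (borrow at r, buy the stock and collect the dividends, short the forward).
Profit at T = |F_mkt − F*| = |465.78 − 456.5725| = R$9.21 per share

R$9.21 per share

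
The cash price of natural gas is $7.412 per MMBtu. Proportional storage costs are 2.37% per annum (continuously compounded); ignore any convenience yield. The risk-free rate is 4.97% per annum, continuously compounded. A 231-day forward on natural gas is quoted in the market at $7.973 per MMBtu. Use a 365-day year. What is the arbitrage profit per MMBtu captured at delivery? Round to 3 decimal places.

Fair forward: F* = S·e^(carry·T), with carry = (r + u) = 0.0497 + 0.0237 = 0.0734
F* = 7.412 · e^(0.0734 × 231/365) = 7.412 · e^0.046453 = 7.412 × 1.047549 = $7.7644
Market $7.973 > fair $7.7644: forward overpriced → cash-and-carry (buy spot, short the forward).
At maturity, profit = |F_mkt − F*| = |7.973 − 7.7644| = $0.209 per MMBtu

$0.209 per MMBtu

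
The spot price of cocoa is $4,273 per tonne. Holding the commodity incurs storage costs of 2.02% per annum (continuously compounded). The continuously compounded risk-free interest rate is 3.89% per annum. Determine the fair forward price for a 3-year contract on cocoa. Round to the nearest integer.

Net carry = r + u − y = 0.0389 + 0.0202 − 0.0000 = 0.0591
F = S·e^((r+u−y)T) = 4273 · e^(0.0591 × 3) = 4273 · e^0.177300
= 4273 × 1.193989 = $5,102 per tonne

$5,102 per tonne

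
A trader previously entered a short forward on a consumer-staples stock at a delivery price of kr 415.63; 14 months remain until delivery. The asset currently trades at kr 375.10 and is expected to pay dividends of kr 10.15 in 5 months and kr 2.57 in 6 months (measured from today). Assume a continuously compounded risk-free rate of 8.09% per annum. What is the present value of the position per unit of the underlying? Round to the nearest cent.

kr 15.38

PV(remaining dividends) I = 10.15·e^(−0.0809·5/12) + 2.57·e^(−0.0809·6/12) = 12.2817
Current forward F = (S − I)·e^(rT) = (375.10 − 12.2817)·e^(0.0809·14/12) = 362.8183 × 1.098981 = 398.7304
Value (long) = (F − K)·e^(−rT) = (398.7304 − 415.63) × 0.909934 = -15.3775
Short position value = −(long value) = kr 15.38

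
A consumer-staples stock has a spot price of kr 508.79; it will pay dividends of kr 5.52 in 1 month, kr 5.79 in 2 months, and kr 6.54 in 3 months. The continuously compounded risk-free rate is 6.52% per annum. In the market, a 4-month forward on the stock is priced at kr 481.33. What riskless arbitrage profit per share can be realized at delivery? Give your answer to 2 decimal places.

PV(dividends) I = 5.52·e^(−0.0652·1/12) + 5.79·e^(−0.0652·2/12) + 6.54·e^(−0.0652·3/12) = 17.6518
Fair forward F* = (S − I)·e^(rT) = (508.79 − 17.6518)·e^0.021733 = 491.1382 × 1.021971 = 501.9290
Market kr 481.33 < fair 501.9290: forward underpriced → reverse cash-and-carry (short the stock, invest proceeds at r, pay the dividends, go long the forward).
Profit at T = |F_mkt − F*| = |481.33 − 501.9290| = kr 20.60 per share

kr 20.60 per share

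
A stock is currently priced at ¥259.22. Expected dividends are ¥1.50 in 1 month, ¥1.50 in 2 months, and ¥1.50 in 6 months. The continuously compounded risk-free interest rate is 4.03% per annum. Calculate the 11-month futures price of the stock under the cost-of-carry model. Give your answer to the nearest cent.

¥264.35

PV(dividends) I = 1.50·e^(−0.0403·1/12) + 1.50·e^(−0.0403·2/12) + 1.50·e^(−0.0403·6/12)
I = 1.4950 + 1.4900 + 1.4701 = 4.4551
F = (S − I)·e^(rT) = (259.22 − 4.4551) · e^(0.0403·11/12)
= 254.7649 · e^0.036942 = 254.7649 × 1.037633 = ¥264.35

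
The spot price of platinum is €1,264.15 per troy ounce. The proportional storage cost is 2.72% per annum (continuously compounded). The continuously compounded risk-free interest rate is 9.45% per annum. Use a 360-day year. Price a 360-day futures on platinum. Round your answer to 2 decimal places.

Net carry = r + u − y = 0.0945 + 0.0272 − 0.0000 = 0.1217
F = S·e^((r+u−y)T) = 1264.15 · e^(0.1217 × 360/360) = 1264.15 · e^0.12170000
= 1264.15 × 1.12941523 = €1,427.75 per troy ounce

€1,427.75 per troy ounce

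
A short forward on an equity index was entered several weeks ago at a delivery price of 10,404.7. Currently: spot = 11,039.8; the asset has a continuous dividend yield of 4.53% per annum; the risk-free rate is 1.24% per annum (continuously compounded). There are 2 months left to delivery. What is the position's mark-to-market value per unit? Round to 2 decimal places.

Current fair forward for the remaining 2 months: F = S·e^((r − q)·T), (r − q) = 0.0124 − 0.0453 = -0.0329
F = 11039.8 · e^(-0.0329 × 2/12) = 11039.8 × 0.99453167 = 10979.4307
Value of long forward = (F − K)·e^(−rT) = (10979.4307 − 10404.7) · e^(−0.0124·2/12)
= 574.7307 × 0.99793547 = 573.54
Short position value = −(long value) = -573.54

-573.54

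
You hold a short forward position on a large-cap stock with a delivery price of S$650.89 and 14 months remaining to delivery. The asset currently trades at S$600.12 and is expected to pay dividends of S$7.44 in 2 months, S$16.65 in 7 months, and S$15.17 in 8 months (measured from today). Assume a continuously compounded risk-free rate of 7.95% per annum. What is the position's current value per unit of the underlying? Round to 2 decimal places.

PV(remaining dividends) I = 7.44·e^(−0.0795·2/12) + 16.65·e^(−0.0795·7/12) + 15.17·e^(−0.0795·8/12) = 37.6245
Current forward F = (S − I)·e^(rT) = (600.12 − 37.6245)·e^(0.0795·14/12) = 562.4955 × 1.097187 = 617.1628
Value (long) = (F − K)·e^(−rT) = (617.1628 − 650.89) × 0.911421 = -30.7397
Short position value = −(long value) = S$30.74

S$30.74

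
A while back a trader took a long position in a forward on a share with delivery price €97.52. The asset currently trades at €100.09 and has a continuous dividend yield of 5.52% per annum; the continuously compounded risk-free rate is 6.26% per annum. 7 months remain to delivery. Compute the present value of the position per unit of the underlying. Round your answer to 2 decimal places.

Current fair forward for the remaining 7 months: F = S·e^((r − q)·T), (r − q) = 0.0626 − 0.0552 = 0.0074
F = 100.09 · e^(0.0074 × 7/12) = 100.09 × 1.004326 = 100.5230
Value of long forward = (F − K)·e^(−rT) = (100.5230 − 97.52) · e^(−0.0626·7/12)
= 3.0030 × 0.964142 = 2.90

€2.90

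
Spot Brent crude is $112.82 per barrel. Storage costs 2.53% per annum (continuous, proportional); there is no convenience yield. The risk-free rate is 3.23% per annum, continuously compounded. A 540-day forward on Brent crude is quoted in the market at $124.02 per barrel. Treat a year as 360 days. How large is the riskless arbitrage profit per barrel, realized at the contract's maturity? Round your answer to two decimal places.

$1.02 per barrel

Fair forward: F* = S·e^(carry·T), with carry = (r + u) = 0.0323 + 0.0253 = 0.0576
F* = 112.82 · e^(0.0576 × 540/360) = 112.82 · e^0.086400 = 112.82 × 1.090242 = $123.0011
Market $124.02 > fair $123.0011: forward overpriced → cash-and-carry (buy spot, short the forward).
At maturity, profit = |F_mkt − F*| = |124.02 − 123.0011| = $1.02 per barrel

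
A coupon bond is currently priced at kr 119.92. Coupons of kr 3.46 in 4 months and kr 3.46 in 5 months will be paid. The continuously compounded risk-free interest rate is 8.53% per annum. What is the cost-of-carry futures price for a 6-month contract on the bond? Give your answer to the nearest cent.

PV(coupons) I = 3.46·e^(−0.0853·4/12) + 3.46·e^(−0.0853·5/12)
I = 3.3630 + 3.3392 = 6.7022
F = (S − I)·e^(rT) = (119.92 − 6.7022) · e^(0.0853·6/12)
= 113.2178 · e^0.042650 = 113.2178 × 1.043573 = kr 118.15

kr 118.15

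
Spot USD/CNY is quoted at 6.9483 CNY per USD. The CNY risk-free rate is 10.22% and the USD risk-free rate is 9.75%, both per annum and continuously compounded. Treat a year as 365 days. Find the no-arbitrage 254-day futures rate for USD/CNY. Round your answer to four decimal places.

F = S·e^((r_CNY − r_USD)T) = 6.9483 · e^((0.1022 − 0.0975) × 254/365)
= 6.9483 · e^0.003271 = 6.9483 × 1.003276
F = 6.9711 CNY per USD

6.9711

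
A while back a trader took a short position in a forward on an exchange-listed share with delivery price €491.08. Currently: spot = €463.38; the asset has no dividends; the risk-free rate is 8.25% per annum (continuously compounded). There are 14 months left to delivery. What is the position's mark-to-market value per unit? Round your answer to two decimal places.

Current fair forward for the remaining 14 months: F = S·e^(r·T), r = 0.0825
F = 463.38 · e^(0.0825 × 14/12) = 463.38 × 1.101034 = 510.1971
Value of long forward = (F − K)·e^(−rT) = (510.1971 − 491.08) · e^(−0.0825·14/12)
= 19.1171 × 0.908237 = 17.36
Short position value = −(long value) = -€17.36

-€17.36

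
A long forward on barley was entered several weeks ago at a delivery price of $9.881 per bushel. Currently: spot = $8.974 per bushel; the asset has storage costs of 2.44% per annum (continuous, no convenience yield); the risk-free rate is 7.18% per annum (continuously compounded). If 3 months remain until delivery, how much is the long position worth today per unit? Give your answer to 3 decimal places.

-$0.676 per bushel

Current fair forward for the remaining 3 months: F = S·e^((r + u)·T), (r + u) = 0.0718 + 0.0244 = 0.0962
F = 8.974 · e^(0.0962 × 3/12) = 8.974 × 1.024342 = 9.1924
Value of long forward = (F − K)·e^(−rT) = (9.1924 − 9.881) · e^(−0.0718·3/12)
= -0.6886 × 0.982210 = -0.676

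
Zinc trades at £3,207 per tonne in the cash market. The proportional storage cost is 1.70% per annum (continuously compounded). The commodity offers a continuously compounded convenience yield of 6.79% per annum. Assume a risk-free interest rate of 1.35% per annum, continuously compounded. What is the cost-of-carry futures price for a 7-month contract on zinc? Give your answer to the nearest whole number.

Net carry = r + u − y = 0.0135 + 0.0170 − 0.0679 = -0.0374
F = S·e^((r+u−y)T) = 3207 · e^(-0.0374 × 7/12) = 3207 · e^-0.021817
= 3207 × 0.978419 = £3,138 per tonne

£3,138 per tonne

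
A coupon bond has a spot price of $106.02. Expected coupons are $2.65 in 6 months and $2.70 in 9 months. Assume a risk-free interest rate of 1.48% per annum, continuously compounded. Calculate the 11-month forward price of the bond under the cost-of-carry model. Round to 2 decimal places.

PV(coupons) I = 2.65·e^(−0.0148·6/12) + 2.70·e^(−0.0148·9/12)
I = 2.6305 + 2.6702 = 5.3007
F = (S − I)·e^(rT) = (106.02 − 5.3007) · e^(0.0148·11/12)
= 100.7193 · e^0.013567 = 100.7193 × 1.013659 = $102.10

$102.10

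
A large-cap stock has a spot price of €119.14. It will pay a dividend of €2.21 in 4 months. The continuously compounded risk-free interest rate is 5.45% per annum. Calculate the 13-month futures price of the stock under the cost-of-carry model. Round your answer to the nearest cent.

€124.08

PV(dividends) I = 2.21·e^(−0.0545·4/12)
I = 2.1702
F = (S − I)·e^(rT) = (119.14 − 2.1702) · e^(0.0545·13/12)
= 116.9698 · e^0.059042 = 116.9698 × 1.060820 = €124.08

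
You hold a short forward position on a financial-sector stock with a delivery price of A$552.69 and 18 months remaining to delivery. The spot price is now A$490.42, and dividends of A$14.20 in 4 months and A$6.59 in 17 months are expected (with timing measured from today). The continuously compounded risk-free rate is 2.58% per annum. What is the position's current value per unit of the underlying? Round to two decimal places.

A$61.72

PV(remaining dividends) I = 14.20·e^(−0.0258·4/12) + 6.59·e^(−0.0258·17/12) = 20.4319
Current forward F = (S − I)·e^(rT) = (490.42 − 20.4319)·e^(0.0258·18/12) = 469.9881 × 1.039459 = 488.5334
Value (long) = (F − K)·e^(−rT) = (488.5334 − 552.69) × 0.962039 = -61.7212
Short position value = −(long value) = A$61.72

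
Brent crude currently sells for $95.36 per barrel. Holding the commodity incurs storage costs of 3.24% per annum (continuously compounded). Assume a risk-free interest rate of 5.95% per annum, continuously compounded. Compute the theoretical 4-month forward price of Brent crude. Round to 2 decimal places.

Net carry = r + u − y = 0.0595 + 0.0324 − 0.0000 = 0.0919
F = S·e^((r+u−y)T) = 95.36 · e^(0.0919 × 4/12) = 95.36 · e^0.030633
= 95.36 × 1.031107 = $98.33 per barrel

$98.33 per barrel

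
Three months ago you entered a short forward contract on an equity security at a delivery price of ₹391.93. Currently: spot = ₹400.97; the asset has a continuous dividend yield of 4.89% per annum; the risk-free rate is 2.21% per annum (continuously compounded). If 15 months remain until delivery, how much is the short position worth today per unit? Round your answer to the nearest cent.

₹4.06

Current fair forward for the remaining 15 months: F = S·e^((r − q)·T), (r − q) = 0.0221 − 0.0489 = -0.0268
F = 400.97 · e^(-0.0268 × 15/12) = 400.97 × 0.967055 = 387.7600
Value of long forward = (F − K)·e^(−rT) = (387.7600 − 391.93) · e^(−0.0221·15/12)
= -4.1700 × 0.972753 = -4.06
Short position value = −(long value) = ₹4.06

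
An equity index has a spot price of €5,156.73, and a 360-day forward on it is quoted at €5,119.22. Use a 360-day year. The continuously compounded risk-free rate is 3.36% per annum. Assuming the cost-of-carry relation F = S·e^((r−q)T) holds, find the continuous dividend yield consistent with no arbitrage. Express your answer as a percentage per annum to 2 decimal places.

4.09%

From F = S·e^((r−q)T): (r − q) = ln(F/S)/T
ln(5119.22/5156.73) = ln(0.992726) = -0.007301
(r − q) = -0.007301 / (360/360) = -0.007301
q = r − ln(F/S)/T = 0.0336 + 0.007301 = 0.040901
q = 4.09%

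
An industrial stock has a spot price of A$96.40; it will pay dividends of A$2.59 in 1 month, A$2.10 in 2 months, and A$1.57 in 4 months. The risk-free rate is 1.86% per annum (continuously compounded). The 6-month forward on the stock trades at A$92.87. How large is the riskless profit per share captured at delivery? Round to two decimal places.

A$1.87 per share

PV(dividends) I = 2.59·e^(−0.0186·1/12) + 2.10·e^(−0.0186·2/12) + 1.57·e^(−0.0186·4/12) = 6.2398
Fair forward F* = (S − I)·e^(rT) = (96.40 − 6.2398)·e^0.009300 = 90.1602 × 1.009343 = 91.0026
Market A$92.87 > fair 91.0026: forward overpriced → cash-and-carry (borrow at r, buy the stock and collect the dividends, short the forward).
Profit at T = |F_mkt − F*| = |92.87 − 91.0026| = A$1.87 per share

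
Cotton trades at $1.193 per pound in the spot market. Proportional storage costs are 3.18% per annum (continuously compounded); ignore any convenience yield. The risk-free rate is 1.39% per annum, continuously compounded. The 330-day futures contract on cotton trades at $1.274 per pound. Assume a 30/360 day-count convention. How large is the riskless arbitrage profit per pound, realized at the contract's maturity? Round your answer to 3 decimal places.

Fair futures: F* = S·e^(carry·T), with carry = (r + u) = 0.0139 + 0.0318 = 0.0457
F* = 1.193 · e^(0.0457 × 330/360) = 1.193 · e^0.041892 = 1.193 × 1.042782 = $1.2440
Market $1.274 > fair $1.2440: forward overpriced → cash-and-carry (buy spot, short the forward).
At maturity, profit = |F_mkt − F*| = |1.274 − 1.2440| = $0.030 per pound

$0.030 per pound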